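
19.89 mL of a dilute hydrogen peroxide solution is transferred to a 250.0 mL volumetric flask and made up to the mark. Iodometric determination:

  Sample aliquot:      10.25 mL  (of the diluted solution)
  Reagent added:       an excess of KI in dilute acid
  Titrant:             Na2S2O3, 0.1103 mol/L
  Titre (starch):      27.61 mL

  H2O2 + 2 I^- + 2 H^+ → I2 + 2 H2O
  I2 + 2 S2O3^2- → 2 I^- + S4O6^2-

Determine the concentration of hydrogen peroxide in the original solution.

n(S2O3^2-) = 0.02761 × 0.1103 = 3.045 × 10^-3 mol
n(I2) = n(S2O3^2-)/2 = 1.523 × 10^-3 mol
n(H2O2) in the aliquot = 1.523 × 10^-3 mol (1:1 ratio)
[H2O2]_dilute = 1.523 × 10^-3 / 0.01025 = 0.1486 mol/L
[H2O2]_original = 0.1486 × 250.0/19.89 = 1.867 mol/L

1.867 mol/L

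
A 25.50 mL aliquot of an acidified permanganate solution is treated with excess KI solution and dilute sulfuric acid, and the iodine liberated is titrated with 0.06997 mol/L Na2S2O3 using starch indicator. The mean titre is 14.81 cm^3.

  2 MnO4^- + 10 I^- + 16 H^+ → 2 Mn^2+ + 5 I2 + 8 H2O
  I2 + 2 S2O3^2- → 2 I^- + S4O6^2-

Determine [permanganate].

0.008127 mol/L

n(S2O3^2-) = 0.01481 × 0.06997 = 1.036 × 10^-3 mol
n(I2) = n(S2O3^2-)/2 = 5.181 × 10^-4 mol
From the 2:5 ratio, n(MnO4^-) in the aliquot = 2/5 × 5.181 × 10^-4 = 2.073 × 10^-4 mol
[MnO4^-] = 2.073 × 10^-4 / 0.02550 = 0.008127 mol/L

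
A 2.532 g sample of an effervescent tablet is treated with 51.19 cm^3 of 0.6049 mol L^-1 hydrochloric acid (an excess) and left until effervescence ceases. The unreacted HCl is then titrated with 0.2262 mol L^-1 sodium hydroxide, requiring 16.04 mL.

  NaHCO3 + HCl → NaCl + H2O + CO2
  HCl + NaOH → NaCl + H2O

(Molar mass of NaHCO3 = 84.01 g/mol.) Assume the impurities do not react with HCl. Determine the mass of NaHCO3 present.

2.297 g

n(HCl) added = 0.05119 × 0.6049 = 0.03096 mol
n(NaOH) used in back-titration = 0.01604 × 0.2262 = 3.628 × 10^-3 mol
n(HCl) left over = 3.628 × 10^-3 mol (1:1 ratio)
n(HCl) consumed by analyte = 0.03096 − 3.628 × 10^-3 = 0.02734 mol
n(NaHCO3) = 0.02734 mol (1:1 ratio)
mass of NaHCO3 = 0.02734 × 84.01 = 2.297 g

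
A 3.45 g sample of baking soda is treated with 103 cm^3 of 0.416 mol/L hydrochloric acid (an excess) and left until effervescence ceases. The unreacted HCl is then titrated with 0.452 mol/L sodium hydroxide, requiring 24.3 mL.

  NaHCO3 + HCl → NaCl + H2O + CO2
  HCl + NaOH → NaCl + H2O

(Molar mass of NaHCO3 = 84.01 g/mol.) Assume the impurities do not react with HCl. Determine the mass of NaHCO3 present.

n(HCl) added = 0.103 × 0.416 = 0.0428 mol
n(NaOH) used in back-titration = 0.0243 × 0.452 = 0.0110 mol
n(HCl) left over = 0.0110 mol (1:1 ratio)
n(HCl) consumed by analyte = 0.0428 − 0.0110 = 0.0319 mol
n(NaHCO3) = 0.0319 mol (1:1 ratio)
mass of NaHCO3 = 0.0319 × 84.01 = 2.68 g

2.68 g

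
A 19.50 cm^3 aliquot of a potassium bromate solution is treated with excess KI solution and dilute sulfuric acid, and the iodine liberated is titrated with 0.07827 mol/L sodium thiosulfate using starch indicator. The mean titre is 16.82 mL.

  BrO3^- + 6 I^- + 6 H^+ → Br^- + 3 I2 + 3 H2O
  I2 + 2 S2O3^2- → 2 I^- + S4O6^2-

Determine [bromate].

n(S2O3^2-) = 0.01682 × 0.07827 = 1.317 × 10^-3 mol
n(I2) = n(S2O3^2-)/2 = 6.583 × 10^-4 mol
From the 1:3 ratio, n(BrO3^-) in the aliquot = 1/3 × 6.583 × 10^-4 = 2.194 × 10^-4 mol
[BrO3^-] = 2.194 × 10^-4 / 0.01950 = 0.01125 mol/L

0.01125 mol/L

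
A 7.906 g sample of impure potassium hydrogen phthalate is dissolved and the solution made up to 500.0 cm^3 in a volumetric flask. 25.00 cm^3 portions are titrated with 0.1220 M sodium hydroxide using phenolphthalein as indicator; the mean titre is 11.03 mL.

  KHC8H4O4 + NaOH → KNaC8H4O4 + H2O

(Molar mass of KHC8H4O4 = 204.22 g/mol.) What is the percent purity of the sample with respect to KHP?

n(NaOH) per titration = 0.01103 × 0.1220 = 1.346 × 10^-3 mol
n(KHC8H4O4) in each aliquot = 1.346 × 10^-3 mol (1:1 ratio)
n(KHC8H4O4) in the whole flask = 1.346 × 10^-3 × 500.0/25.00 = 0.02691 mol
mass of KHC8H4O4 = 0.02691 × 204.22 = 5.496 g
% KHC8H4O4 = 5.496 / 7.906 × 100 = 69.52 %

69.52 %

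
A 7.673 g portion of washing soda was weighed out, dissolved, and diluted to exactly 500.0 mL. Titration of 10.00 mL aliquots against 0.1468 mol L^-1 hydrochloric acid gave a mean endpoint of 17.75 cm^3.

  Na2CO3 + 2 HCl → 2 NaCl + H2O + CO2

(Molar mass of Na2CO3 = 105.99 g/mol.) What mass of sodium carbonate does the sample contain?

6.904 g

n(HCl) per titration = 0.01775 × 0.1468 = 2.606 × 10^-3 mol
From the 1:2 ratio, n(Na2CO3) in each aliquot = 1/2 × 2.606 × 10^-3 = 1.303 × 10^-3 mol
n(Na2CO3) in the whole flask = 1.303 × 10^-3 × 500.0/10.00 = 0.06514 mol
mass of Na2CO3 = 0.06514 × 105.99 = 6.904 g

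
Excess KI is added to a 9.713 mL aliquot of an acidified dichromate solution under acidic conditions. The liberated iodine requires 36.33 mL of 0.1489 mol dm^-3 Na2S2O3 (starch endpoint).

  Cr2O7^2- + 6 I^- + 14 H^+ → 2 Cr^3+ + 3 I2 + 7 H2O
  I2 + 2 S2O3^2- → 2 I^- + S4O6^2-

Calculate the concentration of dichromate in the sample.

0.09282 mol/L

n(S2O3^2-) = 0.03633 × 0.1489 = 5.410 × 10^-3 mol
n(I2) = n(S2O3^2-)/2 = 2.705 × 10^-3 mol
From the 1:3 ratio, n(Cr2O7^2-) in the aliquot = 1/3 × 2.705 × 10^-3 = 9.016 × 10^-4 mol
[Cr2O7^2-] = 9.016 × 10^-4 / 0.009713 = 0.09282 mol/L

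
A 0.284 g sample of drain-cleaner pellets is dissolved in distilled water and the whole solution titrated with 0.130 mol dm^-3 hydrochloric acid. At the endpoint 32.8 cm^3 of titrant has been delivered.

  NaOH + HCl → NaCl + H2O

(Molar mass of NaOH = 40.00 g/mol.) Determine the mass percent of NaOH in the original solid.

n(HCl) = 0.0328 L × 0.130 mol/L = 4.26 × 10^-3 mol
n(NaOH) = 4.26 × 10^-3 mol (1:1 ratio)
mass of NaOH = 4.26 × 10^-3 × 40.00 g/mol = 0.171 g
% NaOH = 0.171 / 0.284 × 100 = 60.1 %

60.1 %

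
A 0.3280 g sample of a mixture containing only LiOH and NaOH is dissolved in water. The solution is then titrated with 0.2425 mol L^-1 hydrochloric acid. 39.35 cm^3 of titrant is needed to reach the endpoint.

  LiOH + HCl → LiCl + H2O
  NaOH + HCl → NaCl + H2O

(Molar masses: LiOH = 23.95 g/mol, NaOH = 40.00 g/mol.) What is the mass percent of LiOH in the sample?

n(HCl) = 0.03935 × 0.2425 = 9.542 × 10^-3 mol
Let x = n(LiOH), y = n(NaOH).
Titrant: 1x + 1y = 9.542 × 10^-3;  mass: 23.95x + 40.00y = 0.3280
Solving, x = 3.345 × 10^-3 mol, y = 6.197 × 10^-3 mol
mass of LiOH = 3.345 × 10^-3 × 23.95 = 0.08012 g
% LiOH = 0.08012 / 0.3280 × 100 = 24.43 %

24.43 %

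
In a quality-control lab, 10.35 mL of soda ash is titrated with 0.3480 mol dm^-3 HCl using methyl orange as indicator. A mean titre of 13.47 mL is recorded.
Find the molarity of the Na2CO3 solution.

0.2265 mol/L

Na2CO3 + 2 HCl → 2 NaCl + H2O + CO2
n(HCl) = 0.01347 L × 0.3480 mol/L = 4.688 × 10^-3 mol
From the 1:2 mole ratio, n(Na2CO3) = 1/2 × 4.688 × 10^-3 = 2.344 × 10^-3 mol
[Na2CO3] = 2.344 × 10^-3 mol / 0.01035 L = 0.2265 mol/L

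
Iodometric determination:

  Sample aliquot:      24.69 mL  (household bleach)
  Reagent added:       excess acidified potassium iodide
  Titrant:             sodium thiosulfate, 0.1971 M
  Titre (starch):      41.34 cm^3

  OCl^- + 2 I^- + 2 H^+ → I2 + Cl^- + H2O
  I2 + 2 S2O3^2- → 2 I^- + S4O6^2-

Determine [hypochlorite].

0.1650 M

n(S2O3^2-) = 0.04134 × 0.1971 = 8.148 × 10^-3 mol
n(I2) = n(S2O3^2-)/2 = 4.074 × 10^-3 mol
n(OCl^-) in the aliquot = 4.074 × 10^-3 mol (1:1 ratio)
[OCl^-] = 4.074 × 10^-3 / 0.02469 = 0.1650 mol/L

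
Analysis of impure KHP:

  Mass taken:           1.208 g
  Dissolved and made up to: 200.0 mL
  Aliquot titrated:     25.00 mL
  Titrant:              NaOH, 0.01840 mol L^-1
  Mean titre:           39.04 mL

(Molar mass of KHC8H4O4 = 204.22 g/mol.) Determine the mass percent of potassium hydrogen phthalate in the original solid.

KHC8H4O4 + NaOH → KNaC8H4O4 + H2O
n(NaOH) per titration = 0.03904 × 0.01840 = 7.183 × 10^-4 mol
n(KHC8H4O4) in each aliquot = 7.183 × 10^-4 mol (1:1 ratio)
n(KHC8H4O4) in the whole flask = 7.183 × 10^-4 × 200.0/25.00 = 5.747 × 10^-3 mol
mass of KHC8H4O4 = 5.747 × 10^-3 × 204.22 = 1.174 g
% KHC8H4O4 = 1.174 / 1.208 × 100 = 97.15 %

97.15 %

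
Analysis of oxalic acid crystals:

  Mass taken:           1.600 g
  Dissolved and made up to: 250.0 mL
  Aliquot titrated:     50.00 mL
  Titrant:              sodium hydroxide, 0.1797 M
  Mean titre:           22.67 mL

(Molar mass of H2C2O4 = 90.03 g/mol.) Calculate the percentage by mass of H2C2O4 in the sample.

57.31 %

H2C2O4 + 2 NaOH → Na2C2O4 + 2 H2O
n(NaOH) per titration = 0.02267 × 0.1797 = 4.074 × 10^-3 mol
From the 1:2 ratio, n(H2C2O4) in each aliquot = 1/2 × 4.074 × 10^-3 = 2.037 × 10^-3 mol
n(H2C2O4) in the whole flask = 2.037 × 10^-3 × 250.0/50.00 = 0.01018 mol
mass of H2C2O4 = 0.01018 × 90.03 = 0.9169 g
% H2C2O4 = 0.9169 / 1.600 × 100 = 57.31 %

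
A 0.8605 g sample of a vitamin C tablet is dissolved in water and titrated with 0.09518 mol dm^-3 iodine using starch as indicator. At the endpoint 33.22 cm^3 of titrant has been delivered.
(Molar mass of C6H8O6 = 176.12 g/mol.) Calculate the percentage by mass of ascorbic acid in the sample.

C6H8O6 + I2 → C6H6O6 + 2 HI
n(I2) = 0.03322 L × 0.09518 mol/L = 3.162 × 10^-3 mol
n(C6H8O6) = 3.162 × 10^-3 mol (1:1 ratio)
mass of C6H8O6 = 3.162 × 10^-3 × 176.12 g/mol = 0.5569 g
% C6H8O6 = 0.5569 / 0.8605 × 100 = 64.71 %

64.71 %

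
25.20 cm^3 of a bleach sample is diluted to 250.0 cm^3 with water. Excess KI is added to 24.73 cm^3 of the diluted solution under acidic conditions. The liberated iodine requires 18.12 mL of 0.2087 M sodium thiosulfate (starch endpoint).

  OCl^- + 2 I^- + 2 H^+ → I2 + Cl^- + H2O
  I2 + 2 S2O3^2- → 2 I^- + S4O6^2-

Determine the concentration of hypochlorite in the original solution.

0.7585 M

n(S2O3^2-) = 0.01812 × 0.2087 = 3.782 × 10^-3 mol
n(I2) = n(S2O3^2-)/2 = 1.891 × 10^-3 mol
n(OCl^-) in the aliquot = 1.891 × 10^-3 mol (1:1 ratio)
[OCl^-]_dilute = 1.891 × 10^-3 / 0.02473 = 0.07646 mol/L
[OCl^-]_original = 0.07646 × 250.0/25.20 = 0.7585 mol/L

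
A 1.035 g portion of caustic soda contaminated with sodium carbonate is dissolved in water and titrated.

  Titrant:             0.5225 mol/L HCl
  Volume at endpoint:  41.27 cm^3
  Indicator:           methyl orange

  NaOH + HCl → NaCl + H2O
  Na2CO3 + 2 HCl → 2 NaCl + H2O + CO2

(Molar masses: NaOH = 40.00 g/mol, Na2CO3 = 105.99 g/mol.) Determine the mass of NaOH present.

n(HCl) = 0.04127 × 0.5225 = 0.02156 mol
Let x = n(NaOH), y = n(Na2CO3).
Titrant: 1x + 2y = 0.02156;  mass: 40.00x + 105.99y = 1.035
Solving, x = 8.293 × 10^-3 mol, y = 6.636 × 10^-3 mol
mass of NaOH = 8.293 × 10^-3 × 40.00 = 0.3317 g

0.3317 g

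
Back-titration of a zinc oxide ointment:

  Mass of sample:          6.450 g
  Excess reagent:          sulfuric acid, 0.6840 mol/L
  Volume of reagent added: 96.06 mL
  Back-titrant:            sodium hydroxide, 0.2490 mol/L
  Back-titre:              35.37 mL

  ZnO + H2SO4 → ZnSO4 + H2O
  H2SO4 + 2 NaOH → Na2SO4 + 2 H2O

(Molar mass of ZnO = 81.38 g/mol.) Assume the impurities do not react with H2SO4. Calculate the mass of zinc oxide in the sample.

n(H2SO4) added = 0.09606 × 0.6840 = 0.06571 mol
n(NaOH) used in back-titration = 0.03537 × 0.2490 = 8.807 × 10^-3 mol
From the 1:2 ratio, n(H2SO4) left over = 1/2 × 8.807 × 10^-3 = 4.404 × 10^-3 mol
n(H2SO4) consumed by analyte = 0.06571 − 4.404 × 10^-3 = 0.06130 mol
n(ZnO) = 0.06130 mol (1:1 ratio)
mass of ZnO = 0.06130 × 81.38 = 4.989 g

4.989 g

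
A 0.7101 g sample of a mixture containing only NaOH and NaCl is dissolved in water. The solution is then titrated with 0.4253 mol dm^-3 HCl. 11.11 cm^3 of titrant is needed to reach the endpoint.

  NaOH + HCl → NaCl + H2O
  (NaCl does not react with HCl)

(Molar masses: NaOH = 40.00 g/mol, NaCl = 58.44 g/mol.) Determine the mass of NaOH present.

n(HCl) = 0.01111 × 0.4253 = 4.725 × 10^-3 mol
Let x = n(NaOH), y = n(NaCl).
Titrant: 1x = 4.725 × 10^-3;  mass: 40.00x + 58.44y = 0.7101
Solving, x = 4.725 × 10^-3 mol, y = 8.917 × 10^-3 mol
mass of NaOH = 4.725 × 10^-3 × 40.00 = 0.1890 g

0.1890 g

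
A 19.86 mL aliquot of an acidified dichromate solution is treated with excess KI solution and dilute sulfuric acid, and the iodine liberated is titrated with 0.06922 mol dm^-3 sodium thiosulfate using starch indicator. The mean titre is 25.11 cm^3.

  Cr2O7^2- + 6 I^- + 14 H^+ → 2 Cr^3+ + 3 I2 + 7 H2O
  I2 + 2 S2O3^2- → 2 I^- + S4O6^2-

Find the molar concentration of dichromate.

n(S2O3^2-) = 0.02511 × 0.06922 = 1.738 × 10^-3 mol
n(I2) = n(S2O3^2-)/2 = 8.691 × 10^-4 mol
From the 1:3 ratio, n(Cr2O7^2-) in the aliquot = 1/3 × 8.691 × 10^-4 = 2.897 × 10^-4 mol
[Cr2O7^2-] = 2.897 × 10^-4 / 0.01986 = 0.01459 mol/L

0.01459 mol/L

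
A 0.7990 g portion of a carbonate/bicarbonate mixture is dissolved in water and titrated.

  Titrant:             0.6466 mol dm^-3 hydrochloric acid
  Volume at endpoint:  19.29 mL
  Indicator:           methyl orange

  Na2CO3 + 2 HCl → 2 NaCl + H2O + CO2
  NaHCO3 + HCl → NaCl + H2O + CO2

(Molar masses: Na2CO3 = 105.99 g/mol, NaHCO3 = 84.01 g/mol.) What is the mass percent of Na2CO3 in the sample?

n(HCl) = 0.01929 × 0.6466 = 0.01247 mol
Let x = n(Na2CO3), y = n(NaHCO3).
Titrant: 2x + 1y = 0.01247;  mass: 105.99x + 84.01y = 0.7990
Solving, x = 4.012 × 10^-3 mol, y = 4.449 × 10^-3 mol
mass of Na2CO3 = 4.012 × 10^-3 × 105.99 = 0.4252 g
% Na2CO3 = 0.4252 / 0.7990 × 100 = 53.22 %

53.22 %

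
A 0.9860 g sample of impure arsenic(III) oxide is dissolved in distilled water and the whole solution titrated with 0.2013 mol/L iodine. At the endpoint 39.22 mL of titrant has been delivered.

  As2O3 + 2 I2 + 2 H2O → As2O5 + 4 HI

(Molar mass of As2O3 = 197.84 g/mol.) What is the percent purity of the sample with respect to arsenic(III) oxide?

n(I2) = 0.03922 L × 0.2013 mol/L = 7.895 × 10^-3 mol
From the 1:2 ratio, n(As2O3) = 1/2 × 7.895 × 10^-3 = 3.947 × 10^-3 mol
mass of As2O3 = 3.947 × 10^-3 × 197.84 g/mol = 0.7810 g
% As2O3 = 0.7810 / 0.9860 × 100 = 79.21 %

79.21 %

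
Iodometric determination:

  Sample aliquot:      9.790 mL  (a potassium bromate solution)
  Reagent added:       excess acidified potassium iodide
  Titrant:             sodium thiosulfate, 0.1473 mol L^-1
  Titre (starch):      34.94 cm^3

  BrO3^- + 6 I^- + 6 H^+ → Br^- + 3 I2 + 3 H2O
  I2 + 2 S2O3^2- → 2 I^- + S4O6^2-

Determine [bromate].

0.08762 mol/L

n(S2O3^2-) = 0.03494 × 0.1473 = 5.147 × 10^-3 mol
n(I2) = n(S2O3^2-)/2 = 2.573 × 10^-3 mol
From the 1:3 ratio, n(BrO3^-) in the aliquot = 1/3 × 2.573 × 10^-3 = 8.578 × 10^-4 mol
[BrO3^-] = 8.578 × 10^-4 / 0.009790 = 0.08762 mol/L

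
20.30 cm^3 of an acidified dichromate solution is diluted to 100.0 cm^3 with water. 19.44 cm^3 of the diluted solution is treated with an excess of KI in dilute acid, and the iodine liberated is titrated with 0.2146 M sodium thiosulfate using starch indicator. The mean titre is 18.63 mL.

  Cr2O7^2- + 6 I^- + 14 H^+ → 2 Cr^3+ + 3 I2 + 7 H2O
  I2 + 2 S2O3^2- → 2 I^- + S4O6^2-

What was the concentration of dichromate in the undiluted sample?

0.1688 M

n(S2O3^2-) = 0.01863 × 0.2146 = 3.998 × 10^-3 mol
n(I2) = n(S2O3^2-)/2 = 1.999 × 10^-3 mol
From the 1:3 ratio, n(Cr2O7^2-) in the aliquot = 1/3 × 1.999 × 10^-3 = 6.663 × 10^-4 mol
[Cr2O7^2-]_dilute = 6.663 × 10^-4 / 0.01944 = 0.03428 mol/L
[Cr2O7^2-]_original = 0.03428 × 100.0/20.30 = 0.1688 mol/L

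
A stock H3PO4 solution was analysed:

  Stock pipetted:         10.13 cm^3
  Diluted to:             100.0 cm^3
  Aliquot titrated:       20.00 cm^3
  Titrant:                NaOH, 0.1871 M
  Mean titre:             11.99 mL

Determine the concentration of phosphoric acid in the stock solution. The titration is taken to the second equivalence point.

0.5536 M

H3PO4 + 2 NaOH → Na2HPO4 + 2 H2O
n(NaOH) = 0.01199 × 0.1871 = 2.243 × 10^-3 mol
From the 1:2 ratio, n(H3PO4) in the aliquot = 1/2 × 2.243 × 10^-3 = 1.122 × 10^-3 mol
[H3PO4]_dilute = 1.122 × 10^-3 / 0.02000 = 0.05608 mol/L
Dilution factor = 100.0 / 10.13 = 9.872
[H3PO4]_stock = 0.05608 × 9.872 = 0.5536 mol/L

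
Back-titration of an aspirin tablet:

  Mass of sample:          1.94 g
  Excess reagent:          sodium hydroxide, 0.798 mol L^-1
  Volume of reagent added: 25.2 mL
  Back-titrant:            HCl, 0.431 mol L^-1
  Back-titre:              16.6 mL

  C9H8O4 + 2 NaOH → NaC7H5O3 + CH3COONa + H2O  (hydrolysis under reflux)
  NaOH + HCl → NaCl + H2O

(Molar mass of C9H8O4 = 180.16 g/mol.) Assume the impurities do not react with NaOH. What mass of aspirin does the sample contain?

1.17 g

n(NaOH) added = 0.0252 × 0.798 = 0.0201 mol
n(HCl) used in back-titration = 0.0166 × 0.431 = 7.15 × 10^-3 mol
n(NaOH) left over = 7.15 × 10^-3 mol (1:1 ratio)
n(NaOH) consumed by analyte = 0.0201 − 7.15 × 10^-3 = 0.0130 mol
From the 1:2 ratio, n(C9H8O4) = 1/2 × 0.0130 = 6.48 × 10^-3 mol
mass of C9H8O4 = 6.48 × 10^-3 × 180.16 = 1.17 g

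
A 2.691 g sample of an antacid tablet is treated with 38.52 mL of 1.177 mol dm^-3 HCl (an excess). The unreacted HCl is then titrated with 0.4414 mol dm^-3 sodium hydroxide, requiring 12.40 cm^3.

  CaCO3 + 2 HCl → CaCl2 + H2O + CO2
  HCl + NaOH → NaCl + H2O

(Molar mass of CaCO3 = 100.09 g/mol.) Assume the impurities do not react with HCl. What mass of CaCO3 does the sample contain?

1.995 g

n(HCl) added = 0.03852 × 1.177 = 0.04534 mol
n(NaOH) used in back-titration = 0.01240 × 0.4414 = 5.473 × 10^-3 mol
n(HCl) left over = 5.473 × 10^-3 mol (1:1 ratio)
n(HCl) consumed by analyte = 0.04534 − 5.473 × 10^-3 = 0.03986 mol
From the 1:2 ratio, n(CaCO3) = 1/2 × 0.03986 = 0.01993 mol
mass of CaCO3 = 0.01993 × 100.09 = 1.995 g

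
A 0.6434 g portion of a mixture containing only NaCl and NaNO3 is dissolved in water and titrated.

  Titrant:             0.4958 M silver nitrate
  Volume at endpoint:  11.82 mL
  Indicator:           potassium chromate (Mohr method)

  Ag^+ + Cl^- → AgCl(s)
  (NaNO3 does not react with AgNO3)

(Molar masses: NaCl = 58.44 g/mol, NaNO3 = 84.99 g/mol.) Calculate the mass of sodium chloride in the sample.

n(AgNO3) = 0.01182 × 0.4958 = 5.860 × 10^-3 mol
Let x = n(NaCl), y = n(NaNO3).
Titrant: 1x = 5.860 × 10^-3;  mass: 58.44x + 84.99y = 0.6434
Solving, x = 5.860 × 10^-3 mol, y = 3.541 × 10^-3 mol
mass of NaCl = 5.860 × 10^-3 × 58.44 = 0.3425 g

0.3425 g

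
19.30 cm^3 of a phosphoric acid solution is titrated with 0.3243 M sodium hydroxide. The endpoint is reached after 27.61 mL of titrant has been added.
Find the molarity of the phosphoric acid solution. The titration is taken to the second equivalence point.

H3PO4 + 2 NaOH → Na2HPO4 + 2 H2O
n(NaOH) = 0.02761 L × 0.3243 mol/L = 8.954 × 10^-3 mol
From the 1:2 mole ratio, n(H3PO4) = 1/2 × 8.954 × 10^-3 = 4.477 × 10^-3 mol
[H3PO4] = 4.477 × 10^-3 mol / 0.01930 L = 0.2320 mol/L

0.2320 M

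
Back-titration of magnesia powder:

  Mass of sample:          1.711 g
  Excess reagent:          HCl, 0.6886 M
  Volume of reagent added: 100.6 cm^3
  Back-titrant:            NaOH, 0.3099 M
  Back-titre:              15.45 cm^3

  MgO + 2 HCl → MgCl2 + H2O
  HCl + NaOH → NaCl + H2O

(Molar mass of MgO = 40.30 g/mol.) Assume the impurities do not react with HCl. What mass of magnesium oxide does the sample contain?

1.299 g

n(HCl) added = 0.1006 × 0.6886 = 0.06927 mol
n(NaOH) used in back-titration = 0.01545 × 0.3099 = 4.788 × 10^-3 mol
n(HCl) left over = 4.788 × 10^-3 mol (1:1 ratio)
n(HCl) consumed by analyte = 0.06927 − 4.788 × 10^-3 = 0.06449 mol
From the 1:2 ratio, n(MgO) = 1/2 × 0.06449 = 0.03224 mol
mass of MgO = 0.03224 × 40.30 = 1.299 g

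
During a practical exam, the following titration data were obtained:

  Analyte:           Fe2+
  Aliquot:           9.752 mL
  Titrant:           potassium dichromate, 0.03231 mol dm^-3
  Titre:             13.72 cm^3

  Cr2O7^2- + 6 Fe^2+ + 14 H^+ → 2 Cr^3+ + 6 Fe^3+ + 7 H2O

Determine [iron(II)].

n(K2Cr2O7) = 0.01372 L × 0.03231 mol/L = 4.433 × 10^-4 mol
From the 6:1 mole ratio, n(Fe2+) = 6/1 × 4.433 × 10^-4 = 2.660 × 10^-3 mol
[Fe2+] = 2.660 × 10^-3 mol / 0.009752 L = 0.2727 mol/L

0.2727 mol/L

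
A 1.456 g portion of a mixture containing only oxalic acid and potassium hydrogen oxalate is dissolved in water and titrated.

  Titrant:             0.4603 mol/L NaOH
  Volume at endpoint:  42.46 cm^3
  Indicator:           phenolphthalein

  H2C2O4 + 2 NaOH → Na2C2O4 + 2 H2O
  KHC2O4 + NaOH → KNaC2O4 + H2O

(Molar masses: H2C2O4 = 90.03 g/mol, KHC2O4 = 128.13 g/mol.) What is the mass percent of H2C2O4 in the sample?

n(NaOH) = 0.04246 × 0.4603 = 0.01954 mol
Let x = n(H2C2O4), y = n(KHC2O4).
Titrant: 2x + 1y = 0.01954;  mass: 90.03x + 128.13y = 1.456
Solving, x = 6.306 × 10^-3 mol, y = 6.933 × 10^-3 mol
mass of H2C2O4 = 6.306 × 10^-3 × 90.03 = 0.5677 g
% H2C2O4 = 0.5677 / 1.456 × 100 = 38.99 %

38.99 %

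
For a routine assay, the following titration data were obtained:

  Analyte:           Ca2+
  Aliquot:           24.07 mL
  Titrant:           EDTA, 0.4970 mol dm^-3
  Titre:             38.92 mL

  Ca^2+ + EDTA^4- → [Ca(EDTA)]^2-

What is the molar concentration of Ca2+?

n(EDTA) = 0.03892 L × 0.4970 mol/L = 0.01934 mol
n(Ca2+) = 0.01934 mol (1:1 mole ratio)
[Ca2+] = 0.01934 mol / 0.02407 L = 0.8036 mol/L

0.8036 mol/L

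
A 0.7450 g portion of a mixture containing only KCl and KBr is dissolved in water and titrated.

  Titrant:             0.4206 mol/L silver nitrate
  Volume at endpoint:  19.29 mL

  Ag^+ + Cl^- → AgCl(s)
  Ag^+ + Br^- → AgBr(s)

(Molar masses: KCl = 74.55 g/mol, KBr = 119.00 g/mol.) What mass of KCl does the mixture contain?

n(AgNO3) = 0.01929 × 0.4206 = 8.113 × 10^-3 mol
Let x = n(KCl), y = n(KBr).
Titrant: 1x + 1y = 8.113 × 10^-3;  mass: 74.55x + 119.00y = 0.7450
Solving, x = 4.960 × 10^-3 mol, y = 3.153 × 10^-3 mol
mass of KCl = 4.960 × 10^-3 × 74.55 = 0.3698 g

0.3698 g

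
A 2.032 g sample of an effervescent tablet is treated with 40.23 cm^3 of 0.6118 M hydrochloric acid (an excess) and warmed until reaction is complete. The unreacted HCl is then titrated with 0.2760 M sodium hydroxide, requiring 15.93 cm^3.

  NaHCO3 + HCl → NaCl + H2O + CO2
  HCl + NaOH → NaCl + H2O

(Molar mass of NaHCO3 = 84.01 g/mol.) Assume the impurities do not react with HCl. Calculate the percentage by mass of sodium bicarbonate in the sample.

n(HCl) added = 0.04023 × 0.6118 = 0.02461 mol
n(NaOH) used in back-titration = 0.01593 × 0.2760 = 4.397 × 10^-3 mol
n(HCl) left over = 4.397 × 10^-3 mol (1:1 ratio)
n(HCl) consumed by analyte = 0.02461 − 4.397 × 10^-3 = 0.02022 mol
n(NaHCO3) = 0.02022 mol (1:1 ratio)
mass of NaHCO3 = 0.02022 × 84.01 = 1.698 g
% NaHCO3 = 1.698 / 2.032 × 100 = 83.58 %

83.58 %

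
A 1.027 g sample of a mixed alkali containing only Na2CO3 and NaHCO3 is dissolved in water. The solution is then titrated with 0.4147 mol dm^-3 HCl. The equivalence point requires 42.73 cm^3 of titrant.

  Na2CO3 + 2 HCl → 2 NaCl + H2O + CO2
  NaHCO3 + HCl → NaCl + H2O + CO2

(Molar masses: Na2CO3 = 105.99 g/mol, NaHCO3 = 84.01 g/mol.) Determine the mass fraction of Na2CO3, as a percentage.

76.81 %

n(HCl) = 0.04273 × 0.4147 = 0.01772 mol
Let x = n(Na2CO3), y = n(NaHCO3).
Titrant: 2x + 1y = 0.01772;  mass: 105.99x + 84.01y = 1.027
Solving, x = 7.443 × 10^-3 mol, y = 2.835 × 10^-3 mol
mass of Na2CO3 = 7.443 × 10^-3 × 105.99 = 0.7888 g
% Na2CO3 = 0.7888 / 1.027 × 100 = 76.81 %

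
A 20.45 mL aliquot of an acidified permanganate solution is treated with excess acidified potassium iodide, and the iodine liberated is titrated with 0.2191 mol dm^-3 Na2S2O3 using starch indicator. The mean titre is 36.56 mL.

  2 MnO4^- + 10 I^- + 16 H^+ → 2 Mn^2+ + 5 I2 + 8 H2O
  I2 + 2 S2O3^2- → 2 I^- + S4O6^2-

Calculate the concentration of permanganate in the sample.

n(S2O3^2-) = 0.03656 × 0.2191 = 8.010 × 10^-3 mol
n(I2) = n(S2O3^2-)/2 = 4.005 × 10^-3 mol
From the 2:5 ratio, n(MnO4^-) in the aliquot = 2/5 × 4.005 × 10^-3 = 1.602 × 10^-3 mol
[MnO4^-] = 1.602 × 10^-3 / 0.02045 = 0.07834 mol/L

0.07834 mol/L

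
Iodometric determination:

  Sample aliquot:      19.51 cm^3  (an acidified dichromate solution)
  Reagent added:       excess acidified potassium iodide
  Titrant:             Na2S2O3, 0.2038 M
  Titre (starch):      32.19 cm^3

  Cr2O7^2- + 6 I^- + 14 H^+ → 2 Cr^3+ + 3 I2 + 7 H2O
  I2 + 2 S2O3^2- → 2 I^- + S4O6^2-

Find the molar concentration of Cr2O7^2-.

0.05604 M

n(S2O3^2-) = 0.03219 × 0.2038 = 6.560 × 10^-3 mol
n(I2) = n(S2O3^2-)/2 = 3.280 × 10^-3 mol
From the 1:3 ratio, n(Cr2O7^2-) in the aliquot = 1/3 × 3.280 × 10^-3 = 1.093 × 10^-3 mol
[Cr2O7^2-] = 1.093 × 10^-3 / 0.01951 = 0.05604 mol/L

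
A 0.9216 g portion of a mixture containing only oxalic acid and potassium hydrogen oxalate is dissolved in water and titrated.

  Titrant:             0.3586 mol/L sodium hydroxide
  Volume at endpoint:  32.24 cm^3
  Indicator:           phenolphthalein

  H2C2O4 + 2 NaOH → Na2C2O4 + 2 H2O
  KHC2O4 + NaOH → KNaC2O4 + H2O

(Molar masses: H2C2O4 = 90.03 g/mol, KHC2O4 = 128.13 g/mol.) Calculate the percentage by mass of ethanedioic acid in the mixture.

n(NaOH) = 0.03224 × 0.3586 = 0.01156 mol
Let x = n(H2C2O4), y = n(KHC2O4).
Titrant: 2x + 1y = 0.01156;  mass: 90.03x + 128.13y = 0.9216
Solving, x = 3.367 × 10^-3 mol, y = 4.827 × 10^-3 mol
mass of H2C2O4 = 3.367 × 10^-3 × 90.03 = 0.3032 g
% H2C2O4 = 0.3032 / 0.9216 × 100 = 32.89 %

32.89 %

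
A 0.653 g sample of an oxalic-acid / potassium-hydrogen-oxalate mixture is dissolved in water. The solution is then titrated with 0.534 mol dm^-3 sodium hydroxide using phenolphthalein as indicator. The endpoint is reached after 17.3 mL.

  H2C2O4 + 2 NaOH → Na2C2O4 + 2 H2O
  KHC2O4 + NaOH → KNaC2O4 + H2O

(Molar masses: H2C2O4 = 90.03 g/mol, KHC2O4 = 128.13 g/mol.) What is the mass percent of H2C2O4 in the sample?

44.0 %

n(NaOH) = 0.0173 × 0.534 = 9.24 × 10^-3 mol
Let x = n(H2C2O4), y = n(KHC2O4).
Titrant: 2x + 1y = 9.24 × 10^-3;  mass: 90.03x + 128.13y = 0.653
Solving, x = 3.19 × 10^-3 mol, y = 2.85 × 10^-3 mol
mass of H2C2O4 = 3.19 × 10^-3 × 90.03 = 0.287 g
% H2C2O4 = 0.287 / 0.653 × 100 = 44.0 %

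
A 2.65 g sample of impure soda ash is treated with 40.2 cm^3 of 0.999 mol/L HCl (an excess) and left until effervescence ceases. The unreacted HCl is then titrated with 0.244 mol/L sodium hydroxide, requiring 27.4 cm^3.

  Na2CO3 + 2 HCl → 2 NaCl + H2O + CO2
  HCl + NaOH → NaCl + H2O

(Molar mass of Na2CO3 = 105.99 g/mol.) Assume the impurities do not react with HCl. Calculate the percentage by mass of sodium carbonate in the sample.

66.9 %

n(HCl) added = 0.0402 × 0.999 = 0.0402 mol
n(NaOH) used in back-titration = 0.0274 × 0.244 = 6.69 × 10^-3 mol
n(HCl) left over = 6.69 × 10^-3 mol (1:1 ratio)
n(HCl) consumed by analyte = 0.0402 − 6.69 × 10^-3 = 0.0335 mol
From the 1:2 ratio, n(Na2CO3) = 1/2 × 0.0335 = 0.0167 mol
mass of Na2CO3 = 0.0167 × 105.99 = 1.77 g
% Na2CO3 = 1.77 / 2.65 × 100 = 66.9 %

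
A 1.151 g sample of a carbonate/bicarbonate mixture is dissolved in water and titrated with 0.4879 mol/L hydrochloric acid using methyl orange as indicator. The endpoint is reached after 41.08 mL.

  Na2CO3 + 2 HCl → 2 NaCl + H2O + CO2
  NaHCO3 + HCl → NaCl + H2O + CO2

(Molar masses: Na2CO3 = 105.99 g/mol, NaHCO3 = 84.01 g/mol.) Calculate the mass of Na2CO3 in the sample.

n(HCl) = 0.04108 × 0.4879 = 0.02004 mol
Let x = n(Na2CO3), y = n(NaHCO3).
Titrant: 2x + 1y = 0.02004;  mass: 105.99x + 84.01y = 1.151
Solving, x = 8.590 × 10^-3 mol, y = 2.864 × 10^-3 mol
mass of Na2CO3 = 8.590 × 10^-3 × 105.99 = 0.9104 g

0.9104 g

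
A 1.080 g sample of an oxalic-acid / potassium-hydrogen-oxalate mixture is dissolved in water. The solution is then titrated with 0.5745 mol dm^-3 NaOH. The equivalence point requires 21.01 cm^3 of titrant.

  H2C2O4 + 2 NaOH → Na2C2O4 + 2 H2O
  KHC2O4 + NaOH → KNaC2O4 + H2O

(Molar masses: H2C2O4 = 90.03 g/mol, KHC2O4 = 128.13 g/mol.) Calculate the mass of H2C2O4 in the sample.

0.2527 g

n(NaOH) = 0.02101 × 0.5745 = 0.01207 mol
Let x = n(H2C2O4), y = n(KHC2O4).
Titrant: 2x + 1y = 0.01207;  mass: 90.03x + 128.13y = 1.080
Solving, x = 2.807 × 10^-3 mol, y = 6.457 × 10^-3 mol
mass of H2C2O4 = 2.807 × 10^-3 × 90.03 = 0.2527 g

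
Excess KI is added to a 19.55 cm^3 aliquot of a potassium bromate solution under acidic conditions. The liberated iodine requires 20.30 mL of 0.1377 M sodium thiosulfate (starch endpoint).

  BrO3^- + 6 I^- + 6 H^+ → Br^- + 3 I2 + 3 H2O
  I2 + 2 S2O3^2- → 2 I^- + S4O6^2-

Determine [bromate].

0.02383 M

n(S2O3^2-) = 0.02030 × 0.1377 = 2.795 × 10^-3 mol
n(I2) = n(S2O3^2-)/2 = 1.398 × 10^-3 mol
From the 1:3 ratio, n(BrO3^-) in the aliquot = 1/3 × 1.398 × 10^-3 = 4.659 × 10^-4 mol
[BrO3^-] = 4.659 × 10^-4 / 0.01955 = 0.02383 mol/L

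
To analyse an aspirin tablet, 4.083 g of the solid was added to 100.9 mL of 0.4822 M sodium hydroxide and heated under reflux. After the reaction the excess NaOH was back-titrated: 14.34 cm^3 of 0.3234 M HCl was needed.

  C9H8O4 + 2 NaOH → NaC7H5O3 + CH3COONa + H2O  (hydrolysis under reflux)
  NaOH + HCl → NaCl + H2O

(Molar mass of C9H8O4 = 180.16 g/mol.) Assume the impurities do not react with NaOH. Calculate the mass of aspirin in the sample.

3.965 g

n(NaOH) added = 0.1009 × 0.4822 = 0.04865 mol
n(HCl) used in back-titration = 0.01434 × 0.3234 = 4.638 × 10^-3 mol
n(NaOH) left over = 4.638 × 10^-3 mol (1:1 ratio)
n(NaOH) consumed by analyte = 0.04865 − 4.638 × 10^-3 = 0.04402 mol
From the 1:2 ratio, n(C9H8O4) = 1/2 × 0.04402 = 0.02201 mol
mass of C9H8O4 = 0.02201 × 180.16 = 3.965 g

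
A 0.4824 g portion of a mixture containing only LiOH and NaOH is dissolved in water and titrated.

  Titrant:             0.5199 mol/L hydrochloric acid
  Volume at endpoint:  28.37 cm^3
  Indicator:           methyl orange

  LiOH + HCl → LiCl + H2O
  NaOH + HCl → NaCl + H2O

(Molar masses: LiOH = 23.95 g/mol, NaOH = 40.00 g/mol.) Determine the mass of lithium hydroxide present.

n(HCl) = 0.02837 × 0.5199 = 0.01475 mol
Let x = n(LiOH), y = n(NaOH).
Titrant: 1x + 1y = 0.01475;  mass: 23.95x + 40.00y = 0.4824
Solving, x = 6.703 × 10^-3 mol, y = 8.047 × 10^-3 mol
mass of LiOH = 6.703 × 10^-3 × 23.95 = 0.1605 g

0.1605 g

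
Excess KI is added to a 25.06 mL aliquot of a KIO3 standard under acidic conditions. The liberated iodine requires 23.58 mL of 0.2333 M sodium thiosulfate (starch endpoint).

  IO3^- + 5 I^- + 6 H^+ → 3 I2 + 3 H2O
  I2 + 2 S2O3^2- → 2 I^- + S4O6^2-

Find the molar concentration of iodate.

n(S2O3^2-) = 0.02358 × 0.2333 = 5.501 × 10^-3 mol
n(I2) = n(S2O3^2-)/2 = 2.751 × 10^-3 mol
From the 1:3 ratio, n(IO3^-) in the aliquot = 1/3 × 2.751 × 10^-3 = 9.169 × 10^-4 mol
[IO3^-] = 9.169 × 10^-4 / 0.02506 = 0.03659 mol/L

0.03659 M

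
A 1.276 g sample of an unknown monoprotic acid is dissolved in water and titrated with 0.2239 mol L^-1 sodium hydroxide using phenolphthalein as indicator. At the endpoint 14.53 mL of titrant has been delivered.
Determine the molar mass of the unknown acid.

392.2 g/mol

n(NaOH) = 0.01453 L × 0.2239 mol/L = 3.253 × 10^-3 mol
n(HA) = 3.253 × 10^-3 mol (1:1 ratio)
M = m / n = 1.276 g / 3.253 × 10^-3 mol = 392.2 g/mol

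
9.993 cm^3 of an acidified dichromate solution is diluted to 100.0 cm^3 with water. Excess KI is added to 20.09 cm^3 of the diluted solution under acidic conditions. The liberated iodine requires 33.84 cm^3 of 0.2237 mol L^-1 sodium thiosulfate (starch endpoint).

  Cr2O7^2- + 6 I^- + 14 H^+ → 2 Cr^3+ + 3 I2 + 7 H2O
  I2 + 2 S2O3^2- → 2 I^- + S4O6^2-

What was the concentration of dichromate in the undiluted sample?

n(S2O3^2-) = 0.03384 × 0.2237 = 7.570 × 10^-3 mol
n(I2) = n(S2O3^2-)/2 = 3.785 × 10^-3 mol
From the 1:3 ratio, n(Cr2O7^2-) in the aliquot = 1/3 × 3.785 × 10^-3 = 1.262 × 10^-3 mol
[Cr2O7^2-]_dilute = 1.262 × 10^-3 / 0.02009 = 0.06280 mol/L
[Cr2O7^2-]_original = 0.06280 × 100.0/9.993 = 0.6284 mol/L

0.6284 mol/L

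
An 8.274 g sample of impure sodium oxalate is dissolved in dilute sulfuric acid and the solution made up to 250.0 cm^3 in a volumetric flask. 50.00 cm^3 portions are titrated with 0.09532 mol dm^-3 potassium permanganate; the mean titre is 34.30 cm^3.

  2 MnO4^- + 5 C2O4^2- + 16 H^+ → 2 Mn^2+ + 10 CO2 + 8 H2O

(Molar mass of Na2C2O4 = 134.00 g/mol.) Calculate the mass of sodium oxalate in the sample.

n(KMnO4) per titration = 0.03430 × 0.09532 = 3.269 × 10^-3 mol
From the 5:2 ratio, n(Na2C2O4) in each aliquot = 5/2 × 3.269 × 10^-3 = 8.174 × 10^-3 mol
n(Na2C2O4) in the whole flask = 8.174 × 10^-3 × 250.0/50.00 = 0.04087 mol
mass of Na2C2O4 = 0.04087 × 134.00 = 5.476 g

5.476 g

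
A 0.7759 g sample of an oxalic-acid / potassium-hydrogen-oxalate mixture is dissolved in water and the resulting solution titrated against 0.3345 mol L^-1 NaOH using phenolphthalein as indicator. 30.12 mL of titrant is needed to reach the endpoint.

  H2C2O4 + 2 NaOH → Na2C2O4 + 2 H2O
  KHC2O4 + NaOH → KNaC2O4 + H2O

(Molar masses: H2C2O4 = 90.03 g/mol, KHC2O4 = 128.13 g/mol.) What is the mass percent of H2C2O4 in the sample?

n(NaOH) = 0.03012 × 0.3345 = 0.01008 mol
Let x = n(H2C2O4), y = n(KHC2O4).
Titrant: 2x + 1y = 0.01008;  mass: 90.03x + 128.13y = 0.7759
Solving, x = 3.098 × 10^-3 mol, y = 3.879 × 10^-3 mol
mass of H2C2O4 = 3.098 × 10^-3 × 90.03 = 0.2789 g
% H2C2O4 = 0.2789 / 0.7759 × 100 = 35.95 %

35.95 %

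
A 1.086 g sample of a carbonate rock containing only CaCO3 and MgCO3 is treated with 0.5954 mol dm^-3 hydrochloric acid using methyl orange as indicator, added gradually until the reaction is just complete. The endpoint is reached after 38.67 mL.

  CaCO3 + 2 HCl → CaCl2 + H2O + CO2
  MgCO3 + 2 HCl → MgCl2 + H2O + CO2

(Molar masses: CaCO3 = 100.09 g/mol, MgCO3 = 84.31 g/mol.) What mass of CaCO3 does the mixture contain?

n(HCl) = 0.03867 × 0.5954 = 0.02302 mol
Let x = n(CaCO3), y = n(MgCO3).
Titrant: 2x + 2y = 0.02302;  mass: 100.09x + 84.31y = 1.086
Solving, x = 7.314 × 10^-3 mol, y = 4.198 × 10^-3 mol
mass of CaCO3 = 7.314 × 10^-3 × 100.09 = 0.7321 g

0.7321 g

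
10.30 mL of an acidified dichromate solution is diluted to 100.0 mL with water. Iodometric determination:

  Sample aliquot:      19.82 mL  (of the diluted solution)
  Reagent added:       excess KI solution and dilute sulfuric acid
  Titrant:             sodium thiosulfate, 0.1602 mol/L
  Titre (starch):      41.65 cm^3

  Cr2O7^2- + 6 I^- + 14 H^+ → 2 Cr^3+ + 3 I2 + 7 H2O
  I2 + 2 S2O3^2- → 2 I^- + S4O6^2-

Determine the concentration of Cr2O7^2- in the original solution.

0.5447 mol/L

n(S2O3^2-) = 0.04165 × 0.1602 = 6.672 × 10^-3 mol
n(I2) = n(S2O3^2-)/2 = 3.336 × 10^-3 mol
From the 1:3 ratio, n(Cr2O7^2-) in the aliquot = 1/3 × 3.336 × 10^-3 = 1.112 × 10^-3 mol
[Cr2O7^2-]_dilute = 1.112 × 10^-3 / 0.01982 = 0.05611 mol/L
[Cr2O7^2-]_original = 0.05611 × 100.0/10.30 = 0.5447 mol/L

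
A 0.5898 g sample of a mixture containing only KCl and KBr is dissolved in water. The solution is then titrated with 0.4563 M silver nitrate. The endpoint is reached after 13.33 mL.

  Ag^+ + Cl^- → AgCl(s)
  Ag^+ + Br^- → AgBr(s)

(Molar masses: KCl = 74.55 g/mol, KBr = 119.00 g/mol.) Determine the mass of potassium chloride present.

n(AgNO3) = 0.01333 × 0.4563 = 6.082 × 10^-3 mol
Let x = n(KCl), y = n(KBr).
Titrant: 1x + 1y = 6.082 × 10^-3;  mass: 74.55x + 119.00y = 0.5898
Solving, x = 3.015 × 10^-3 mol, y = 3.068 × 10^-3 mol
mass of KCl = 3.015 × 10^-3 × 74.55 = 0.2248 g

0.2248 g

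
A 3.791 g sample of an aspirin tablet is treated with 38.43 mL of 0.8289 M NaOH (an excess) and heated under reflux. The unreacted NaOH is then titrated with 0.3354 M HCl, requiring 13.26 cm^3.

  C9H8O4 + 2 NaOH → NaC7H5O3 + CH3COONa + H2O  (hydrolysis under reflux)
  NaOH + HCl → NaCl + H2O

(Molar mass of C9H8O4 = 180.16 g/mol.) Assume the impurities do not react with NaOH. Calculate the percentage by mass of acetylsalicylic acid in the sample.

n(NaOH) added = 0.03843 × 0.8289 = 0.03185 mol
n(HCl) used in back-titration = 0.01326 × 0.3354 = 4.447 × 10^-3 mol
n(NaOH) left over = 4.447 × 10^-3 mol (1:1 ratio)
n(NaOH) consumed by analyte = 0.03185 − 4.447 × 10^-3 = 0.02741 mol
From the 1:2 ratio, n(C9H8O4) = 1/2 × 0.02741 = 0.01370 mol
mass of C9H8O4 = 0.01370 × 180.16 = 2.469 g
% C9H8O4 = 2.469 / 3.791 × 100 = 65.12 %

65.12 %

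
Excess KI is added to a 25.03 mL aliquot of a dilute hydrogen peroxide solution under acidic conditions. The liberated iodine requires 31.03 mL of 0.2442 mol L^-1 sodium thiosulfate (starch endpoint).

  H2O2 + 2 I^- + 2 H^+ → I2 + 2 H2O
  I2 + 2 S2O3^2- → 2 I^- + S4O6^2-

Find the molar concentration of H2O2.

n(S2O3^2-) = 0.03103 × 0.2442 = 7.578 × 10^-3 mol
n(I2) = n(S2O3^2-)/2 = 3.789 × 10^-3 mol
n(H2O2) in the aliquot = 3.789 × 10^-3 mol (1:1 ratio)
[H2O2] = 3.789 × 10^-3 / 0.02503 = 0.1514 mol/L

0.1514 mol/L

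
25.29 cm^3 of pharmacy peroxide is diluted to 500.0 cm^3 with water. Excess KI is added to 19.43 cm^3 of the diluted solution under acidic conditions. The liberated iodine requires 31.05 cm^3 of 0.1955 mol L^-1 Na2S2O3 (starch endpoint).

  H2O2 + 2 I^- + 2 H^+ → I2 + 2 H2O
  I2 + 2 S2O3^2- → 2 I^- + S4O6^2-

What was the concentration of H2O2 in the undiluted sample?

3.088 mol/L

n(S2O3^2-) = 0.03105 × 0.1955 = 6.070 × 10^-3 mol
n(I2) = n(S2O3^2-)/2 = 3.035 × 10^-3 mol
n(H2O2) in the aliquot = 3.035 × 10^-3 mol (1:1 ratio)
[H2O2]_dilute = 3.035 × 10^-3 / 0.01943 = 0.1562 mol/L
[H2O2]_original = 0.1562 × 500.0/25.29 = 3.088 mol/L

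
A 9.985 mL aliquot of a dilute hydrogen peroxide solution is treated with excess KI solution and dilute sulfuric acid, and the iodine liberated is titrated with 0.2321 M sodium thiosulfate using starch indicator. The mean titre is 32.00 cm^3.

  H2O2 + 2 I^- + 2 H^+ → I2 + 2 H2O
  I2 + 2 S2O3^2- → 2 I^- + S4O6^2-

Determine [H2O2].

0.3719 M

n(S2O3^2-) = 0.03200 × 0.2321 = 7.427 × 10^-3 mol
n(I2) = n(S2O3^2-)/2 = 3.714 × 10^-3 mol
n(H2O2) in the aliquot = 3.714 × 10^-3 mol (1:1 ratio)
[H2O2] = 3.714 × 10^-3 / 0.009985 = 0.3719 mol/L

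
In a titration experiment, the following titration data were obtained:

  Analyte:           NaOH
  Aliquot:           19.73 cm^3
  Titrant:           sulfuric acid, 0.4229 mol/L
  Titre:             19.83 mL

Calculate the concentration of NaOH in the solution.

0.8501 mol/L

2 NaOH + H2SO4 → Na2SO4 + 2 H2O
n(H2SO4) = 0.01983 L × 0.4229 mol/L = 8.386 × 10^-3 mol
From the 2:1 mole ratio, n(NaOH) = 2/1 × 8.386 × 10^-3 = 0.01677 mol
[NaOH] = 0.01677 mol / 0.01973 L = 0.8501 mol/L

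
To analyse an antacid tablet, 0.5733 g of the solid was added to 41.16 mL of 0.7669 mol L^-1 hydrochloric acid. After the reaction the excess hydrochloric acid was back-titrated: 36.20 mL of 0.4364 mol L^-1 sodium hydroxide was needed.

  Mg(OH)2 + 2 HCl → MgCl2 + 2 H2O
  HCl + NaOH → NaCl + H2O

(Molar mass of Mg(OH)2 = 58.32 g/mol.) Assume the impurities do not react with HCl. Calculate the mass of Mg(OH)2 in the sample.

0.4598 g

n(HCl) added = 0.04116 × 0.7669 = 0.03157 mol
n(NaOH) used in back-titration = 0.03620 × 0.4364 = 0.01580 mol
n(HCl) left over = 0.01580 mol (1:1 ratio)
n(HCl) consumed by analyte = 0.03157 − 0.01580 = 0.01577 mol
From the 1:2 ratio, n(Mg(OH)2) = 1/2 × 0.01577 = 7.884 × 10^-3 mol
mass of Mg(OH)2 = 7.884 × 10^-3 × 58.32 = 0.4598 g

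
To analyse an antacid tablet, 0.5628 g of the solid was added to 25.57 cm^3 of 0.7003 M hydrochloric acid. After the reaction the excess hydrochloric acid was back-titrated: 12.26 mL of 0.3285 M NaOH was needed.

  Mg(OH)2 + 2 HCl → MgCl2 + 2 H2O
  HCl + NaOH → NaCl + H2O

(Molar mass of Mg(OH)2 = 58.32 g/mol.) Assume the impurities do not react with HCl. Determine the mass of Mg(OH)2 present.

0.4047 g

n(HCl) added = 0.02557 × 0.7003 = 0.01791 mol
n(NaOH) used in back-titration = 0.01226 × 0.3285 = 4.027 × 10^-3 mol
n(HCl) left over = 4.027 × 10^-3 mol (1:1 ratio)
n(HCl) consumed by analyte = 0.01791 − 4.027 × 10^-3 = 0.01388 mol
From the 1:2 ratio, n(Mg(OH)2) = 1/2 × 0.01388 = 6.940 × 10^-3 mol
mass of Mg(OH)2 = 6.940 × 10^-3 × 58.32 = 0.4047 g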